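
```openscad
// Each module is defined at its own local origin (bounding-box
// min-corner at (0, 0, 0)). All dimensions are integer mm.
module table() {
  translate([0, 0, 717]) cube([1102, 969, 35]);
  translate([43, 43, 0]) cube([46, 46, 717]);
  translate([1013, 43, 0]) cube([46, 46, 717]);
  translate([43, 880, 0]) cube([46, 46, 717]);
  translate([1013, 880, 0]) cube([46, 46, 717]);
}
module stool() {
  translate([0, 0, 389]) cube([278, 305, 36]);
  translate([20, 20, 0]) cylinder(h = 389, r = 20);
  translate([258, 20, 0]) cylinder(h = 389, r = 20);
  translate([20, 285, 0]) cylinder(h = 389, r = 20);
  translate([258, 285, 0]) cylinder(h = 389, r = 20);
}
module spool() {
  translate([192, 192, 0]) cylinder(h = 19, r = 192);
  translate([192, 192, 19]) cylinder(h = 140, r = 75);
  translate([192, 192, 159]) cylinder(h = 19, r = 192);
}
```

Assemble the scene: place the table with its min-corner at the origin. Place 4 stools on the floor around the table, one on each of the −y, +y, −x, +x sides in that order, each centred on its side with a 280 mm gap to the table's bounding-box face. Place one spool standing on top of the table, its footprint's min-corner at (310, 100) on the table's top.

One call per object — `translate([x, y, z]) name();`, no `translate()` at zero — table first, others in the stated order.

table();
translate([412, -585, 0]) stool();
translate([412, 1249, 0]) stool();
translate([-558, 332, 0]) stool();
translate([1382, 332, 0]) stool();
translate([310, 100, 752]) spool();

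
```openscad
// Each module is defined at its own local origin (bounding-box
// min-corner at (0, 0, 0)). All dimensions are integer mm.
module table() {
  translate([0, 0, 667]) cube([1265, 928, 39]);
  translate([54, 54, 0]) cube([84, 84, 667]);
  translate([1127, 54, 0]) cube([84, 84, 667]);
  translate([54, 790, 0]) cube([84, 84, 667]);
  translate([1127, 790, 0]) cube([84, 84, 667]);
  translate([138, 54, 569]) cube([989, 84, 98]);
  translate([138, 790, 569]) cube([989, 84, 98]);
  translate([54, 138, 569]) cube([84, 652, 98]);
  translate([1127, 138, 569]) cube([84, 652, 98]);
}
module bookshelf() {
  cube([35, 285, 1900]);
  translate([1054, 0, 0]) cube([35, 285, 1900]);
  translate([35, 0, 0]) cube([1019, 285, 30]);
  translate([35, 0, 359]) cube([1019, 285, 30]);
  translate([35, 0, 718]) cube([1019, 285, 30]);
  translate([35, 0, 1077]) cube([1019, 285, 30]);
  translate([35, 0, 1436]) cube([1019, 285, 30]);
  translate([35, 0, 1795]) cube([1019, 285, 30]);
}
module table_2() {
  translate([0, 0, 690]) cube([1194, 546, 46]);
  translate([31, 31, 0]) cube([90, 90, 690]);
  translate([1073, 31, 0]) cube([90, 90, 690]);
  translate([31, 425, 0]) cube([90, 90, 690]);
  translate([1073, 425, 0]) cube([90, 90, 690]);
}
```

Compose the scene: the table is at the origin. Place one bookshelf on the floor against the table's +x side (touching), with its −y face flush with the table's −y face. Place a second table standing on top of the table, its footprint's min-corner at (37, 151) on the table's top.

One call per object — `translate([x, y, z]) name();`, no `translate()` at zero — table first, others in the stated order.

table();
translate([1265, 0, 0]) bookshelf();
translate([37, 151, 706]) table_2();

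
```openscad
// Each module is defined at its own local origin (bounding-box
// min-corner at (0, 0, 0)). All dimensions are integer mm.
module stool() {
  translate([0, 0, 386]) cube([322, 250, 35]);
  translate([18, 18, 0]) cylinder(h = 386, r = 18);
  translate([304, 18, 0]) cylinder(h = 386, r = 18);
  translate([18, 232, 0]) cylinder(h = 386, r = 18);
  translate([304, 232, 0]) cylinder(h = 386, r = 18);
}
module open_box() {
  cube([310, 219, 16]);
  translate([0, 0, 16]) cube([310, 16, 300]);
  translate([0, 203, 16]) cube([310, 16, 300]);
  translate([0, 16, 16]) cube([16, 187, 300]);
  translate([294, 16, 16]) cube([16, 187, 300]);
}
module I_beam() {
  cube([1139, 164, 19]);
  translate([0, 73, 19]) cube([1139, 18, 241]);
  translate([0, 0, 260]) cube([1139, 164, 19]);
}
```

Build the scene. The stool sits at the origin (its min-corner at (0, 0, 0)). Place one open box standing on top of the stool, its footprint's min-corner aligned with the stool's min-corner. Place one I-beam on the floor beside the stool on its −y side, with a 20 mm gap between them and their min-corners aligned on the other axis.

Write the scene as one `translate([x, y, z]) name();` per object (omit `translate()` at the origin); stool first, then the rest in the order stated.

stool();
translate([0, 0, 421]) open_box();
translate([0, -184, 0]) I_beam();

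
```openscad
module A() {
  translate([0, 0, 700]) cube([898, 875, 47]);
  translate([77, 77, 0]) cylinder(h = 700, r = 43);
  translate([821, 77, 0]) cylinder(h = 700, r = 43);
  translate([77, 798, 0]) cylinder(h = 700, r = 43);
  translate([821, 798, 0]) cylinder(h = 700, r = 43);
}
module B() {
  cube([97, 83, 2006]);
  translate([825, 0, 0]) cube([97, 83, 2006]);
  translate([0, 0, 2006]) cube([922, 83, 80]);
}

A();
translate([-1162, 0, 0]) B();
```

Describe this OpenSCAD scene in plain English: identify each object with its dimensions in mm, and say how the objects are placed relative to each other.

A is a rectangular dining table. The top is 898×875×47 mm with its upper surface at z = 747 mm. It stands on four round legs of 86 mm diameter, each leg's bounding box inset 34 mm from the nearest pair of top edges, running from the floor to the underside of the top.

B is a rectangular door frame: two vertical jambs of 97×83 mm section, 2006 mm tall, with a clear opening 728 mm wide between their inner faces. A header 80 mm tall and 83 mm deep lies on top of the jambs and spans the full outside width.

The door frame is on the floor beside the table on its −x side.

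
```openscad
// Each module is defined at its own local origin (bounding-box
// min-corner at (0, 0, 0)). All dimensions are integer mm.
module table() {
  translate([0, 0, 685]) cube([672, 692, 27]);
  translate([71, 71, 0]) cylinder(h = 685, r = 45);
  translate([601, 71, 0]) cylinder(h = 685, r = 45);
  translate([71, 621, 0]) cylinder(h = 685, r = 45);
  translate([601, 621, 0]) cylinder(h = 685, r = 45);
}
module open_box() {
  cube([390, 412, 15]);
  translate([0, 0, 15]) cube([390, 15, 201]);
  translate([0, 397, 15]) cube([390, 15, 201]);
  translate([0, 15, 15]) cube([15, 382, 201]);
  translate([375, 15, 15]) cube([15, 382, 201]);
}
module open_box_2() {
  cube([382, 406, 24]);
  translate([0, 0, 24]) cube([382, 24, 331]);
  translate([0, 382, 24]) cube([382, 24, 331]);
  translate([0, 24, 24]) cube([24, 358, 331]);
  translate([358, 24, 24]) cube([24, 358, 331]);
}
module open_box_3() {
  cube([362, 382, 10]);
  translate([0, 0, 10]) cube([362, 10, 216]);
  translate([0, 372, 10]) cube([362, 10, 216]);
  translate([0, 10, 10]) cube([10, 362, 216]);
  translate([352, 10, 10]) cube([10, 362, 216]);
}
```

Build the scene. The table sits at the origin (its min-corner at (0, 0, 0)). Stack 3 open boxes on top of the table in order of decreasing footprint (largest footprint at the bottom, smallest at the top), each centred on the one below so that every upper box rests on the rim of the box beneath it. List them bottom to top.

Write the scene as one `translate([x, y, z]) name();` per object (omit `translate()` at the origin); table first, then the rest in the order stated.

table();
translate([141, 140, 712]) open_box();
translate([145, 143, 928]) open_box_2();
translate([155, 155, 1283]) open_box_3();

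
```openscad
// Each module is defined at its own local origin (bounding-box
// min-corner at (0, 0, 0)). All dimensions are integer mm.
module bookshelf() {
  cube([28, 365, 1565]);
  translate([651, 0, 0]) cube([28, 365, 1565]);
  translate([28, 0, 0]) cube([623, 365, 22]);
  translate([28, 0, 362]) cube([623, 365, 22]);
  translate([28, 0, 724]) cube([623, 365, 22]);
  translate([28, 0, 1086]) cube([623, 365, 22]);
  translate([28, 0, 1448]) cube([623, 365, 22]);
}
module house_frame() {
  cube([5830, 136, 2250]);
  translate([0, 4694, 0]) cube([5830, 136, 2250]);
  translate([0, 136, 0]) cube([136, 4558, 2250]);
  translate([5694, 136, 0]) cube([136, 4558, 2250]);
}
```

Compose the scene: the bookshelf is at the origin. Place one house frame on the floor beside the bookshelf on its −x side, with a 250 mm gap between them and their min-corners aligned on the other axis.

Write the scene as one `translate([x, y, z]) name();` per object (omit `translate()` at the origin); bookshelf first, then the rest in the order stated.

bookshelf();
translate([-6080, 0, 0]) house_frame();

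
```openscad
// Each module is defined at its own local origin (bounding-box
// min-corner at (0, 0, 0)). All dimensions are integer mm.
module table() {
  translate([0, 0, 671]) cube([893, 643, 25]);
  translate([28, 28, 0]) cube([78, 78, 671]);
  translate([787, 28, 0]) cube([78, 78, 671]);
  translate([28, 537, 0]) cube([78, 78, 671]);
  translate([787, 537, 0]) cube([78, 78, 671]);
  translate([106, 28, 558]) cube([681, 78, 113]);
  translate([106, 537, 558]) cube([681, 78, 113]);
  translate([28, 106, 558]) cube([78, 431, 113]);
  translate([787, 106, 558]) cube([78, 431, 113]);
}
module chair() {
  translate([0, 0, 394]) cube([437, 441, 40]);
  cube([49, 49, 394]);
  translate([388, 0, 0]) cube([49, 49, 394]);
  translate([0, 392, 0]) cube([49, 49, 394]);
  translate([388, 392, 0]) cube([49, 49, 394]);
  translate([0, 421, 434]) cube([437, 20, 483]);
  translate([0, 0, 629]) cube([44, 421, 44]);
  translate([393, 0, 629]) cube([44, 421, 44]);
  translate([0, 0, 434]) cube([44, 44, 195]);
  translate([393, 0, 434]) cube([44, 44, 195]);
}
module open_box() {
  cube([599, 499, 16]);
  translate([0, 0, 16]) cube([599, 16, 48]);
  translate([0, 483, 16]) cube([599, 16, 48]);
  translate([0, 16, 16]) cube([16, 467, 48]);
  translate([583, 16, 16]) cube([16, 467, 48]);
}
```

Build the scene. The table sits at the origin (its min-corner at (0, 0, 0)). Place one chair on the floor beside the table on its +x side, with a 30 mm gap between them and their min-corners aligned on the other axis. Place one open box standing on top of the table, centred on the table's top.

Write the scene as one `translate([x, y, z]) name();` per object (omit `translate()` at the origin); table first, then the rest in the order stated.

table();
translate([923, 0, 0]) chair();
translate([147, 72, 696]) open_box();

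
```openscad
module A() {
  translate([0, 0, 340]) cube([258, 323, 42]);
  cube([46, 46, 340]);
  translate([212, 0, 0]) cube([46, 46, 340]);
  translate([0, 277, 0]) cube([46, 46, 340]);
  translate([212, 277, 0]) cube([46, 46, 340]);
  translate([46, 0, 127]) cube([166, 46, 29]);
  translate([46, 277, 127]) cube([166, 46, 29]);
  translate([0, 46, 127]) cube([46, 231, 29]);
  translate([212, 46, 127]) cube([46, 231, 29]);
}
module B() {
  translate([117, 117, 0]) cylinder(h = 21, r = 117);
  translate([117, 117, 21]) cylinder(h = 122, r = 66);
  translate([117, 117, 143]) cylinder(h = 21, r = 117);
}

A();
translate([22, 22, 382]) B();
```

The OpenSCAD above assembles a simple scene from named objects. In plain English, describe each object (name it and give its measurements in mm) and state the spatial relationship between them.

A is a four-legged stool. The seat is 258×323 mm, 42 mm thick, top at z = 382 mm. It stands on four square legs, each 46×46 mm in cross-section, from z = 0 to the seat underside, each flush with a corner of the seat. Four stretchers, 46 mm wide and 29 mm tall, connect adjacent legs with their undersides at z = 127 mm, each running between the inner faces of the legs it joins and aligned with the legs' outer faces on the other axis.

B is a spool: two coaxial disc flanges of radius 117 mm and thickness 21 mm, joined by a core cylinder of radius 66 mm and height 122 mm. The lower flange rests on z = 0 and the three cylinders share a vertical axis.

The spool is on top of the stool.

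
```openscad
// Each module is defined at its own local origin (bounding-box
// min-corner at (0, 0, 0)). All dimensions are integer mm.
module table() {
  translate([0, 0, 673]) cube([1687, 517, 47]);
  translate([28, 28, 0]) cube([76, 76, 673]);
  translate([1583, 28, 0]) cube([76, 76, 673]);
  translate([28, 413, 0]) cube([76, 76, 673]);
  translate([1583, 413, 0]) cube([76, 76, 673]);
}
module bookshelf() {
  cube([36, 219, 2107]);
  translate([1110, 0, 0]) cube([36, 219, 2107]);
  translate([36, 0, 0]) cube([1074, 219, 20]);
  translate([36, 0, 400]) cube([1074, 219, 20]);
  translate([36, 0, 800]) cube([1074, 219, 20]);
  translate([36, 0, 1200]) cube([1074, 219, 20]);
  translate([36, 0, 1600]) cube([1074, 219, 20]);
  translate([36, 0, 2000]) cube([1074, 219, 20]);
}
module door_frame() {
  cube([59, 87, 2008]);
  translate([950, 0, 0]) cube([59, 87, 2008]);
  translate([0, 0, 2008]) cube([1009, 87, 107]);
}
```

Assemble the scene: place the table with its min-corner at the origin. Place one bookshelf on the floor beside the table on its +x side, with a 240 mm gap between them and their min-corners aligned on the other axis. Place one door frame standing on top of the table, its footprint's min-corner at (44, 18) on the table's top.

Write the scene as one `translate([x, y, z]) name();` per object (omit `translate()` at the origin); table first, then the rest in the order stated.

table();
translate([1927, 0, 0]) bookshelf();
translate([44, 18, 720]) door_frame();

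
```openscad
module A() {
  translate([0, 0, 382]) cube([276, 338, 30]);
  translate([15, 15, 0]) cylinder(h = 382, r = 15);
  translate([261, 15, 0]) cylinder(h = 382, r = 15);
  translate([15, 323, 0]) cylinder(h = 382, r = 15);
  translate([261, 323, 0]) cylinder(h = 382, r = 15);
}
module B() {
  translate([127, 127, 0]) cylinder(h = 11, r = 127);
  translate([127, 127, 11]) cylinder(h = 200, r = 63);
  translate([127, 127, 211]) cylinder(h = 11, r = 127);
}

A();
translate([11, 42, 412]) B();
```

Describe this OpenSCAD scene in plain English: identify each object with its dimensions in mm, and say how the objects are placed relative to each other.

A is a four-legged stool. The seat is a 276×338×30 mm slab whose top surface is at z = 412 mm; four round legs, each 30 mm in diameter, run from the floor (z = 0) to the underside of the seat, each leg's axis is inset half a diameter from the nearest pair of seat edges (so the leg's bounding box is flush with the corner).

B is a spool: two coaxial disc flanges of radius 127 mm and thickness 11 mm, joined by a core cylinder of radius 63 mm and height 200 mm. The lower flange rests on z = 0 and the three cylinders share a vertical axis.

The spool is on top of the stool, centred.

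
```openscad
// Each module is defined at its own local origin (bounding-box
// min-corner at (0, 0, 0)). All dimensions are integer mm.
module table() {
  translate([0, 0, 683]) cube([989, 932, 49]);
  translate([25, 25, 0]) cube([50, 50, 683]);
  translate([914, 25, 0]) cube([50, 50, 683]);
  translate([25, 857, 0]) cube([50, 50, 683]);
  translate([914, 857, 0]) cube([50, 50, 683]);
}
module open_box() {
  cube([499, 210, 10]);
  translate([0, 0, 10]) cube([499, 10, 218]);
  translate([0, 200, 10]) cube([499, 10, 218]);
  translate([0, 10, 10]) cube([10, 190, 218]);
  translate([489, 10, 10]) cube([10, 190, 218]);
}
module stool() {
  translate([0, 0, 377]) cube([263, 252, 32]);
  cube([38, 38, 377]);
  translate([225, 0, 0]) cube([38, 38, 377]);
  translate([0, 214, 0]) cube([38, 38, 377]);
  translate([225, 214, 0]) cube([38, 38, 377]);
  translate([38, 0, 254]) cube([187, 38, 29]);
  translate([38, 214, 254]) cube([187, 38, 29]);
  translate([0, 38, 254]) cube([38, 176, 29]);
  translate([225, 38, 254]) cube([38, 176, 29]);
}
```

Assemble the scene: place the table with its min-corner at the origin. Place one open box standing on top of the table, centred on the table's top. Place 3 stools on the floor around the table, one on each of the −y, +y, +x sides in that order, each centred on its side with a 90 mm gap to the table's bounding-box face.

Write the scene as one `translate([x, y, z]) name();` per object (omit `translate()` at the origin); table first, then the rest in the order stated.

table();
translate([245, 361, 732]) open_box();
translate([363, -342, 0]) stool();
translate([363, 1022, 0]) stool();
translate([1079, 340, 0]) stool();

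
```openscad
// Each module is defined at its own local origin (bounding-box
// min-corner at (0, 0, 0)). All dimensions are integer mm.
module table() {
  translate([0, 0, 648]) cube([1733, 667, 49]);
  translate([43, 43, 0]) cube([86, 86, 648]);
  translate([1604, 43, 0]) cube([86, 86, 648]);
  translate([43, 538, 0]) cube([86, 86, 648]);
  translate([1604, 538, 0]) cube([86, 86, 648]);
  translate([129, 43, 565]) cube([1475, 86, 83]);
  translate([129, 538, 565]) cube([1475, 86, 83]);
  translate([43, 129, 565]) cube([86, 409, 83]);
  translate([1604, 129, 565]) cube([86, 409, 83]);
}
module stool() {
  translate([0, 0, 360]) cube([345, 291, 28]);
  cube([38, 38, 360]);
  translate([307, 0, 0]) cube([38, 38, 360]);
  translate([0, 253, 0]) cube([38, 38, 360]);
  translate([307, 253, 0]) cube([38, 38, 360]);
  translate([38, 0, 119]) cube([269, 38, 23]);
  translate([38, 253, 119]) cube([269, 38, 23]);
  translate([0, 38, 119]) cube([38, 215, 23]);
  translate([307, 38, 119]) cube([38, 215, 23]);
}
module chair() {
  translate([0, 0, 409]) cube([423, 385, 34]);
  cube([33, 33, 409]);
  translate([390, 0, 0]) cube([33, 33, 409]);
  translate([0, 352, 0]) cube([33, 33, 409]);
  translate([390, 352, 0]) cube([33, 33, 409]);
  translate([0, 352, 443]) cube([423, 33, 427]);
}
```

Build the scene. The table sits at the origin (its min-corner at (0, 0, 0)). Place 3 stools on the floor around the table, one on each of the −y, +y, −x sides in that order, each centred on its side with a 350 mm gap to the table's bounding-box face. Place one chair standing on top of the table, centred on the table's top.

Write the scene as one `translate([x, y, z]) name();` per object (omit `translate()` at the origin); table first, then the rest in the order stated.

table();
translate([694, -641, 0]) stool();
translate([694, 1017, 0]) stool();
translate([-695, 188, 0]) stool();
translate([655, 141, 697]) chair();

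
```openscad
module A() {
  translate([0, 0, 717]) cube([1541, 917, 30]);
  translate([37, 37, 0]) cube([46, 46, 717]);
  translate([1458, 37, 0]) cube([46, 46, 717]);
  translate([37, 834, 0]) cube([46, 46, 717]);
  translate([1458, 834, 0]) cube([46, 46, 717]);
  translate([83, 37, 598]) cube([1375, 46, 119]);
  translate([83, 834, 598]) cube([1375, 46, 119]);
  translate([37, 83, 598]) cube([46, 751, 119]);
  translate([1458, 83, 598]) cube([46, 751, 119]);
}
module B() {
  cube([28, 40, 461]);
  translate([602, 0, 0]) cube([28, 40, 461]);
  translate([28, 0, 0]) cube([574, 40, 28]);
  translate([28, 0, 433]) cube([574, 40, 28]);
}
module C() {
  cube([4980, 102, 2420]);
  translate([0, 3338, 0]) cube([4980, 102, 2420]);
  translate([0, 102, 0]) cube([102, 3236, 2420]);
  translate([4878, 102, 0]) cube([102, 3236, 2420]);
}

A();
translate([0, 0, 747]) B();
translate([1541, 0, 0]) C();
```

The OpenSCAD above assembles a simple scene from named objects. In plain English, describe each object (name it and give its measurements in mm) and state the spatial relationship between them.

A is a table: top 1541 mm (x) × 917 mm (y), 30 mm thick, upper face at z = 747 mm, on four 46×46 mm square legs, each inset 37 mm from the nearest pair of top edges, running from z = 0 to the bottom of the top. Four apron rails, 46 mm thick and 119 mm tall, run between adjacent legs with their top edges flush with the underside of the top and their outer faces flush with the legs' outer faces.

B is a rectangular picture frame lying in the x–z plane (depth along y). The opening is 574 mm wide (x) by 405 mm tall (z), surrounded by a border 28 mm wide on all four sides. The frame is 40 mm deep and is made of two full-height vertical stiles with two horizontal rails fitted between them.

C is a box-shaped house frame (walls only): outside footprint 4980×3440 mm, wall height 2420 mm, wall thickness 102 mm. The two y-facing walls run the full x-width; the two x-facing walls fit between the inner faces of the y-facing walls.

The picture frame is on top of the table. The house frame is against the table's +x side, with their −y faces flush.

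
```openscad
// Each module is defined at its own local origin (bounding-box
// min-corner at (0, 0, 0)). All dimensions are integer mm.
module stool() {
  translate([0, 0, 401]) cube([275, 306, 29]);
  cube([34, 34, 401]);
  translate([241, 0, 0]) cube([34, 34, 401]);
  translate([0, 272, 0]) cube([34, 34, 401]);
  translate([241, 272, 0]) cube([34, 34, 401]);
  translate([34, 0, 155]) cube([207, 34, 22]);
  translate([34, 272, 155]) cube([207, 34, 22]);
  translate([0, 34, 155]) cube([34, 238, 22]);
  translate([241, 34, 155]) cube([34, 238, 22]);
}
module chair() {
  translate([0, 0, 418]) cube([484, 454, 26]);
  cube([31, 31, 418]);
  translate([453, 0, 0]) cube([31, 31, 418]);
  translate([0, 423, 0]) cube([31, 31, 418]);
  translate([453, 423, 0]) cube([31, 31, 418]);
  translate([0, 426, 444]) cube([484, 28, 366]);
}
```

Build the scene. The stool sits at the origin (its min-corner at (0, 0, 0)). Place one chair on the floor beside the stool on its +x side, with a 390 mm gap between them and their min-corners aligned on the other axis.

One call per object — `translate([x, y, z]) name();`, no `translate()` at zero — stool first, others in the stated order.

stool();
translate([665, 0, 0]) chair();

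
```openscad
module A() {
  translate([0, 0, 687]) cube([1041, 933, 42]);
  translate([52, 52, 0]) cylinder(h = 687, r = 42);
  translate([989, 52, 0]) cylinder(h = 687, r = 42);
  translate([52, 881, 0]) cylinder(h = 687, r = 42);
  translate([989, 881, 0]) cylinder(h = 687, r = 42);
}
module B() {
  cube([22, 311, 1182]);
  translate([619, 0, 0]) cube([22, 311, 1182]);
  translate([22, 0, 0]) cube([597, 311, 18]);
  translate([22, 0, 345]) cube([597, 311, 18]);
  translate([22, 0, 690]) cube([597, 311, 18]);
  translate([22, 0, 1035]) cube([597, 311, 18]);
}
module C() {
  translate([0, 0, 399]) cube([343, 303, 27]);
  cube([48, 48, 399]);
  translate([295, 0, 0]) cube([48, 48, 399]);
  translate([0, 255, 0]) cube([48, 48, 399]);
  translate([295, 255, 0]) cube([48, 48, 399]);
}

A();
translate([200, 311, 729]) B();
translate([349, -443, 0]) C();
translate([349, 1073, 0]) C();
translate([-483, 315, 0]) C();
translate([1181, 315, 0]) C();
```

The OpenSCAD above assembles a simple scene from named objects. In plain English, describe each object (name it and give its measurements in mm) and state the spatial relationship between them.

A is a table with a 1041×933 mm rectangular top, 42 mm thick, top surface at z = 729 mm, supported by four round legs of 84 mm diameter, each leg's bounding box inset 10 mm from the nearest pair of top edges, running from the floor.

B is a bookshelf 641 mm wide overall, 311 mm deep and 1182 mm tall. The two sides are 22 mm thick vertical panels. 4 horizontal shelves of 18 mm thickness span between the inner faces of the sides; the lowest shelf sits on the floor and shelves are stacked with a clear vertical gap of 327 mm between each pair.

C is a four-legged stool. The seat is 343×303 mm, 27 mm thick, top at z = 426 mm. It stands on four square legs, each 48×48 mm in cross-section, from z = 0 to the seat underside, each flush with a corner of the seat.

The bookshelf is on top of the table, centred. Four stools sit around the table at the −y, +y, −x, +x sides.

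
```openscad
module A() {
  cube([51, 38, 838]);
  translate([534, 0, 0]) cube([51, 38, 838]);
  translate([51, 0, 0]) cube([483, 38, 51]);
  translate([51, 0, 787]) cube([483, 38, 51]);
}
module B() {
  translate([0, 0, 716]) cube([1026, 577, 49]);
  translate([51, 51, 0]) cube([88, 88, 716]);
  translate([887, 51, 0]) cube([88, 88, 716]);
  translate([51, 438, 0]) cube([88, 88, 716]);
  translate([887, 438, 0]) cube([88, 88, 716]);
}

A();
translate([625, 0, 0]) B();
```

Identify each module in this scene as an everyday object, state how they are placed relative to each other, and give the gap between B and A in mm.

The table's nearest face is 40 mm from the picture frame's +x face.

A is a picture frame. B is a table. The table is on the floor beside the picture frame on its +x side. The gap between the table and the picture frame is 40 mm.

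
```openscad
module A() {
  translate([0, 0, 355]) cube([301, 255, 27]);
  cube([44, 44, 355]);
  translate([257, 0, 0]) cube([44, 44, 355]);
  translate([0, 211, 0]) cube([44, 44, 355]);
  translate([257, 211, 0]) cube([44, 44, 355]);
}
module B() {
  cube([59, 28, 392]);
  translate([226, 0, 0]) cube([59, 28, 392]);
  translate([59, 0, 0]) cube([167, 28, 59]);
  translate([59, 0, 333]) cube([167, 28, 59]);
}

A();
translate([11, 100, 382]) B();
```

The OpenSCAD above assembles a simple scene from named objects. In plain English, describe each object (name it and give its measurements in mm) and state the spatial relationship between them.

A is a simple wooden stool: a rectangular seat 301 mm (x) by 255 mm (y), 27 mm thick, top face at z = 382 mm, on four square legs, each 44×44 mm in cross-section. The legs rest on z = 0, each flush with a corner of the seat.

B is a rectangular picture frame lying in the x–z plane (depth along y). The opening is 167 mm wide (x) by 274 mm tall (z), surrounded by a border 59 mm wide on all four sides. The frame is 28 mm deep and is made of two full-height vertical stiles with two horizontal rails fitted between them.

The picture frame is on top of the stool.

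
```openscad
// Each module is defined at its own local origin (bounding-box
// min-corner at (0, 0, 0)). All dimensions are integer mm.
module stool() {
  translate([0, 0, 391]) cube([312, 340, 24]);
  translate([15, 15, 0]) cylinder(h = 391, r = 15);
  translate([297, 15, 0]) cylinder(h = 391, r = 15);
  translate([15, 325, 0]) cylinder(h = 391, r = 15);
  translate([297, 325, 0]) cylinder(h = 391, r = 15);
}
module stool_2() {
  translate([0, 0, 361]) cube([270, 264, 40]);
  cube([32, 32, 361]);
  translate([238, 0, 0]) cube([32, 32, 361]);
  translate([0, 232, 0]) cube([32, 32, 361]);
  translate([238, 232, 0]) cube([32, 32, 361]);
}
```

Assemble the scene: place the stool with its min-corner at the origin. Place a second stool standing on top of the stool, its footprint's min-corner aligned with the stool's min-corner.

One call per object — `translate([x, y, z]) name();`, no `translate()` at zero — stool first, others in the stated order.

stool();
translate([0, 0, 415]) stool_2();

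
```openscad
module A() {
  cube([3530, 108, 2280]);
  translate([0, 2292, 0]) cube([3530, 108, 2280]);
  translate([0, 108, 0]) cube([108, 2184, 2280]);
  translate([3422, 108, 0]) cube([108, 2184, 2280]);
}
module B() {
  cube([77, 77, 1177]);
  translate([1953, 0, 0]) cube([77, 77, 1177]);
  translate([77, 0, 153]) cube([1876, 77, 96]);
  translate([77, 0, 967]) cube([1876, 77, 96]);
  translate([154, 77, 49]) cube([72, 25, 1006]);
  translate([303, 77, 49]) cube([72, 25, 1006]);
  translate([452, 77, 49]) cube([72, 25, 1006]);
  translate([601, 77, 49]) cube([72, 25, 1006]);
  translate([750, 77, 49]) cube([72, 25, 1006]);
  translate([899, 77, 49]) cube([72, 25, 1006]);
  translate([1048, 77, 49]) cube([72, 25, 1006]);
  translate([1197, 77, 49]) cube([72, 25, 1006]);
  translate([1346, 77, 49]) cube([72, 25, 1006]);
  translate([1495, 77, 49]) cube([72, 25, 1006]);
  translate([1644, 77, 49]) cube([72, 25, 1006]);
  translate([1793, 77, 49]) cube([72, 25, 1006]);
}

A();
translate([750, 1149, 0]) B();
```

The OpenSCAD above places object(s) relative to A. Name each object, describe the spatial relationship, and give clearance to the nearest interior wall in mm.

A is a house frame. B is a fence section. The fence section sits inside the house frame, centred. The clearance to the nearest interior wall is 642 mm.

Clearances: x = 642, y = 1041; minimum 642 mm.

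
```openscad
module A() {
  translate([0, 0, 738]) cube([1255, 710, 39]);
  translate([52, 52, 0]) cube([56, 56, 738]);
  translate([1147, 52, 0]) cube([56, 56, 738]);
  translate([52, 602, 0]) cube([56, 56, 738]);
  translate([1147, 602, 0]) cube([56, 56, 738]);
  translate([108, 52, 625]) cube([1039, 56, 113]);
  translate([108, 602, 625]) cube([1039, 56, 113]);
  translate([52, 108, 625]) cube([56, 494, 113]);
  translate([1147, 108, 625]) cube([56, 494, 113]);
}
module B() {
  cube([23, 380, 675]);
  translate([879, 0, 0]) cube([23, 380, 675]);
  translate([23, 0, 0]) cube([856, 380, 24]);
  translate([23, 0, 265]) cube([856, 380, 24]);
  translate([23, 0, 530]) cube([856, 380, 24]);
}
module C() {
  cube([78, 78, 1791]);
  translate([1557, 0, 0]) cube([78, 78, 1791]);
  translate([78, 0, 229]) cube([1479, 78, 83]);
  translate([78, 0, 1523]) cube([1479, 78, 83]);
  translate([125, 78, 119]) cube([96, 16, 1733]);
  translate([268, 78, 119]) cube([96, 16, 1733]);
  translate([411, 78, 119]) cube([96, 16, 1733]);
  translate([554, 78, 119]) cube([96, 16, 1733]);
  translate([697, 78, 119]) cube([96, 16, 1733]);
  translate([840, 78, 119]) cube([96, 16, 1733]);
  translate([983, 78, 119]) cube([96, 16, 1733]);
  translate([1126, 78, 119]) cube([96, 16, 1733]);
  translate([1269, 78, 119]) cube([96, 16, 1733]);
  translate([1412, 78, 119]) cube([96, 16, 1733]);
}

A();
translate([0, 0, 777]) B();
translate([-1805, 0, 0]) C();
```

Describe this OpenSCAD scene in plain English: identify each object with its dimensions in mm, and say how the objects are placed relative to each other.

A is a rectangular dining table. The top is 1255×710×39 mm with its upper surface at z = 777 mm. It stands on four 56×56 mm square legs, each inset 52 mm from the nearest pair of top edges, running from the floor to the underside of the top. Four apron rails, 56 mm thick and 113 mm tall, run between adjacent legs with their top edges flush with the underside of the top and their outer faces flush with the legs' outer faces.

B is an open bookshelf. Two side panels, each 23 mm thick, 380 mm deep and 675 mm tall, stand 902 mm apart (outside-to-outside). Between them sit 3 shelves, each 24 mm thick and 380 mm deep, spanning the full gap between the sides. The bottom shelf rests on the floor (its underside at z = 0) and the clear gap between one shelf's top and the next shelf's underside is 241 mm.

C is a fence section. Two 78×78 mm posts, 1791 mm tall, stand on the floor with a clear span of 1479 mm between their inner faces. Two horizontal rails of 78×83 mm section span the gap between the posts with their undersides at z = 229 mm and z = 1523 mm, flush with the posts' −y face. 10 pickets, each 96 mm wide, 16 mm thick and 1733 mm tall, are fixed to the +y face of the rails with their bottoms at z = 119 mm, evenly spaced across the span with equal gaps (rounded down to the nearest mm) at the −x end and between each pair — any rounding remainder accumulates at the +x end.

The bookshelf is on top of the table. The fence section is on the floor beside the table on its −x side.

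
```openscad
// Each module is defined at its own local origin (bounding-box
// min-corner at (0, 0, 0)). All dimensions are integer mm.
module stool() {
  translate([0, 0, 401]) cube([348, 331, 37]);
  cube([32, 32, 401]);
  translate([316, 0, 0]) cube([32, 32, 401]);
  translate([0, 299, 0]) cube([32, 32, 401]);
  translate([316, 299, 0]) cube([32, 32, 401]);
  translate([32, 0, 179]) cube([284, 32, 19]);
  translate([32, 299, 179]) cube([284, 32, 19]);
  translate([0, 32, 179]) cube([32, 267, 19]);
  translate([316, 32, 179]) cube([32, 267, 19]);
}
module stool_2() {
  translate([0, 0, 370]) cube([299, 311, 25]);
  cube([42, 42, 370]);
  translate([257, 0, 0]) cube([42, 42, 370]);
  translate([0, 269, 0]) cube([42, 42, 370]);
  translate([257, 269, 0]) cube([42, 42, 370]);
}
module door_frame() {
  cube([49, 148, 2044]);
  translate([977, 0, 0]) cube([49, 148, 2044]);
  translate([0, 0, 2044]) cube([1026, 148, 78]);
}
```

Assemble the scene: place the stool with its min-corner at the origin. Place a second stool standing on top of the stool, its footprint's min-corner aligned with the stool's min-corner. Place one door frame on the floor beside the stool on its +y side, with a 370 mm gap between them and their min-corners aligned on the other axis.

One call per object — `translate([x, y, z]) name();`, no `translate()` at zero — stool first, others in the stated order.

stool();
translate([0, 0, 438]) stool_2();
translate([0, 701, 0]) door_frame();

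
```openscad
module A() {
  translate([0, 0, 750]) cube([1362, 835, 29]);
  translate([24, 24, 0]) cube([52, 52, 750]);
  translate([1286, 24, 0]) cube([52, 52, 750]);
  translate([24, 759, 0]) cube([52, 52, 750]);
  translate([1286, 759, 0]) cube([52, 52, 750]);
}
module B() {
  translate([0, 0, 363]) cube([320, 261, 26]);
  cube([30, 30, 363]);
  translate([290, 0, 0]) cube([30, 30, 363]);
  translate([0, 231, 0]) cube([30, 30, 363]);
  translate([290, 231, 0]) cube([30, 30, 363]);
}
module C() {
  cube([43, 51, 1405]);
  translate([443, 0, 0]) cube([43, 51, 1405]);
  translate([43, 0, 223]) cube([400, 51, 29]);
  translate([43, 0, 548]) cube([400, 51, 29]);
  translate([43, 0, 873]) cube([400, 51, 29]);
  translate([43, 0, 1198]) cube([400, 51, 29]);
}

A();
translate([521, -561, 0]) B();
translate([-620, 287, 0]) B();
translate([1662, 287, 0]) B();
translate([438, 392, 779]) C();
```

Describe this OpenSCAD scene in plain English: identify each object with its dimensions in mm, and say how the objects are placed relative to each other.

A is a table with a 1362×835 mm rectangular top, 29 mm thick, top surface at z = 779 mm, supported by four 52×52 mm square legs, each inset 24 mm from the nearest pair of top edges, running from the floor.

B is a four-legged stool. The seat is a 320×261×26 mm slab whose top surface is at z = 389 mm; four square legs, each 30×30 mm in cross-section, run from the floor (z = 0) to the underside of the seat, each flush with a corner of the seat.

C is a wooden ladder with two side rails of 43×51 mm section and 1405 mm height, set 486 mm apart overall. Between them run 4 rectangular rungs (51 mm deep, 29 mm thick), front faces flush with the rails' −y face. The bottom of the first rung is 223 mm above the floor and each subsequent rung is 325 mm higher than the one below.

Three stools sit around the table at the −y, −x, +x sides. The ladder is on top of the table, centred.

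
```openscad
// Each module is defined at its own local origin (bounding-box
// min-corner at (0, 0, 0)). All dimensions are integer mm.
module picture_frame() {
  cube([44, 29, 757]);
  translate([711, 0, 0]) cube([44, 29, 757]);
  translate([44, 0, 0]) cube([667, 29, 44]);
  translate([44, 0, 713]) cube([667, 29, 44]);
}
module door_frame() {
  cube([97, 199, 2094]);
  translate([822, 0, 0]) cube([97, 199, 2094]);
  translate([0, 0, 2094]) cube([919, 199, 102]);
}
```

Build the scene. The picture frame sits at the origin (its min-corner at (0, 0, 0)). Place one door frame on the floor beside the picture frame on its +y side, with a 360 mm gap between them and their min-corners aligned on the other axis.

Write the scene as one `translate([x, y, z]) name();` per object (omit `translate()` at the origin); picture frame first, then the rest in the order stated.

picture_frame();
translate([0, 389, 0]) door_frame();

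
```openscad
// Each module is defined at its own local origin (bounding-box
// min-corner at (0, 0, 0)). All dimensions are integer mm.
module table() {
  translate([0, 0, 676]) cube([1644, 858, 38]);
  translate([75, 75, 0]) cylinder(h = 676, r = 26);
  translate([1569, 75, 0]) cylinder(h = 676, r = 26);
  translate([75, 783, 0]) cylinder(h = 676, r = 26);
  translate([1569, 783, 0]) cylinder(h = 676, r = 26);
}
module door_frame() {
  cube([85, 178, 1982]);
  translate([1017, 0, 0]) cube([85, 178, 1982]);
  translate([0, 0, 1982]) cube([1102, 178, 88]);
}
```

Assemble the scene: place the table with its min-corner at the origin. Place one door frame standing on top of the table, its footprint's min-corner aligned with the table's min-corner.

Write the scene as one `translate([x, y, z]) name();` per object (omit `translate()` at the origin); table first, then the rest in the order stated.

table();
translate([0, 0, 714]) door_frame();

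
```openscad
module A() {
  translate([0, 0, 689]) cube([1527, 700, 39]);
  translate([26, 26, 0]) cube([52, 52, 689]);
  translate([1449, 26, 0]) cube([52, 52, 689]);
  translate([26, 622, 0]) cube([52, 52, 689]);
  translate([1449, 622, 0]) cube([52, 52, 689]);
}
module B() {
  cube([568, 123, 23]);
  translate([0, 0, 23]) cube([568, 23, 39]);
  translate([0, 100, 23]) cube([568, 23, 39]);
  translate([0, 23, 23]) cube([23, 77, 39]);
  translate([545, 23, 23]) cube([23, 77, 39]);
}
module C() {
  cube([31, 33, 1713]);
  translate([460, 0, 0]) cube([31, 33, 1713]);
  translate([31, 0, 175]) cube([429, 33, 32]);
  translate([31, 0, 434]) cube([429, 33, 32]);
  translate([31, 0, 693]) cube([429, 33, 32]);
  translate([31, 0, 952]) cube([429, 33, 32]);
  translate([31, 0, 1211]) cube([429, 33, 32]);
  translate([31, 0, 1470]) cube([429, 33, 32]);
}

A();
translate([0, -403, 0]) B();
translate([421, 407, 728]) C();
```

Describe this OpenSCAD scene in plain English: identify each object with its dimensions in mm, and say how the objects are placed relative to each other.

A is a table with a 1527×700 mm rectangular top, 39 mm thick, top surface at z = 728 mm, supported by four 52×52 mm square legs, each inset 26 mm from the nearest pair of top edges, running from the floor.

B is an open storage box with external size 568×123×62 mm and wall thickness 23 mm (the base is also 23 mm thick). The base covers the whole footprint; the four walls stand on the base, with the y-facing walls full-width and the x-facing walls fitting between their inner faces.

C is a wooden ladder with two side rails of 31×33 mm section and 1713 mm height, set 491 mm apart overall. Between them run 6 rectangular rungs (33 mm deep, 32 mm thick), front faces flush with the rails' −y face. The bottom of the first rung is 175 mm above the floor and each subsequent rung is 259 mm higher than the one below.

The open box is on the floor beside the table on its −y side. The ladder is on top of the table.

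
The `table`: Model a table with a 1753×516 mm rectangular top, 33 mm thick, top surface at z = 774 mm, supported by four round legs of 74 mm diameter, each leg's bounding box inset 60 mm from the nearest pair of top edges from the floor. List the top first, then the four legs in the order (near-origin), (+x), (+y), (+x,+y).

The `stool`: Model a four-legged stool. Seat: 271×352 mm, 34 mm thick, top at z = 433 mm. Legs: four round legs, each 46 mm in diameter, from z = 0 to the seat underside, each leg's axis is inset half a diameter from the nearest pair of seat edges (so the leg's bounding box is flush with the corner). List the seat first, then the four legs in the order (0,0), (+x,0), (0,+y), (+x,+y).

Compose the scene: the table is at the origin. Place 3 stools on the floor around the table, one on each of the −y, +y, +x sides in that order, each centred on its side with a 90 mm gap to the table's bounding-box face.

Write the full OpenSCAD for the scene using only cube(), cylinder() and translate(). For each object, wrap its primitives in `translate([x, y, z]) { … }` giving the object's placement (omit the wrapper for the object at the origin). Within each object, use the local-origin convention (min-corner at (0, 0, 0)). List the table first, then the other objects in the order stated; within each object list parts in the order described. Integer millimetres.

translate([0, 0, 741]) cube([1753, 516, 33]);
translate([97, 97, 0]) cylinder(h = 741, r = 37);
translate([1656, 97, 0]) cylinder(h = 741, r = 37);
translate([97, 419, 0]) cylinder(h = 741, r = 37);
translate([1656, 419, 0]) cylinder(h = 741, r = 37);
translate([741, -442, 0]) {
  translate([0, 0, 399]) cube([271, 352, 34]);
  translate([23, 23, 0]) cylinder(h = 399, r = 23);
  translate([248, 23, 0]) cylinder(h = 399, r = 23);
  translate([23, 329, 0]) cylinder(h = 399, r = 23);
  translate([248, 329, 0]) cylinder(h = 399, r = 23);
}
translate([741, 606, 0]) {
  translate([0, 0, 399]) cube([271, 352, 34]);
  translate([23, 23, 0]) cylinder(h = 399, r = 23);
  translate([248, 23, 0]) cylinder(h = 399, r = 23);
  translate([23, 329, 0]) cylinder(h = 399, r = 23);
  translate([248, 329, 0]) cylinder(h = 399, r = 23);
}
translate([1843, 82, 0]) {
  translate([0, 0, 399]) cube([271, 352, 34]);
  translate([23, 23, 0]) cylinder(h = 399, r = 23);
  translate([248, 23, 0]) cylinder(h = 399, r = 23);
  translate([23, 329, 0]) cylinder(h = 399, r = 23);
  translate([248, 329, 0]) cylinder(h = 399, r = 23);
}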